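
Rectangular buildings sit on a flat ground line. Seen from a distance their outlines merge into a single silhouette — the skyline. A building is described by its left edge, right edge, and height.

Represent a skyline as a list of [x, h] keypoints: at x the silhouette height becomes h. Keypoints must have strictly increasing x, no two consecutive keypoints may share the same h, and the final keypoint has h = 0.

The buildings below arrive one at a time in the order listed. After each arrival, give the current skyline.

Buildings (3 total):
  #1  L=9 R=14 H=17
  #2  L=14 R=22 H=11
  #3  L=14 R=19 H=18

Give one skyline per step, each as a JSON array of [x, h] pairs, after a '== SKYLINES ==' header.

== SKYLINES ==
[[9,17],[14,0]]
[[9,17],[14,11],[22,0]]
[[9,17],[14,18],[19,11],[22,0]]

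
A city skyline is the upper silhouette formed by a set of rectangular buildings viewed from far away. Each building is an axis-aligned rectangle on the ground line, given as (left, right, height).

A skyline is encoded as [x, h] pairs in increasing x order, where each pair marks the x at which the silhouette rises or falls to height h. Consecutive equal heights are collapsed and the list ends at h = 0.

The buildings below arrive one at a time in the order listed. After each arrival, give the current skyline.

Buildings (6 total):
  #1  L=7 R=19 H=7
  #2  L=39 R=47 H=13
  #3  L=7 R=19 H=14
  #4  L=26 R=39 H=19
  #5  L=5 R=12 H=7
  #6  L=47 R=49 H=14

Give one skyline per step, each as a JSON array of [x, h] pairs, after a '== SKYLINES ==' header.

== SKYLINES ==
[[7,7],[19,0]]
[[7,7],[19,0],[39,13],[47,0]]
[[7,14],[19,0],[39,13],[47,0]]
[[7,14],[19,0],[26,19],[39,13],[47,0]]
[[5,7],[7,14],[19,0],[26,19],[39,13],[47,0]]
[[5,7],[7,14],[19,0],[26,19],[39,13],[47,14],[49,0]]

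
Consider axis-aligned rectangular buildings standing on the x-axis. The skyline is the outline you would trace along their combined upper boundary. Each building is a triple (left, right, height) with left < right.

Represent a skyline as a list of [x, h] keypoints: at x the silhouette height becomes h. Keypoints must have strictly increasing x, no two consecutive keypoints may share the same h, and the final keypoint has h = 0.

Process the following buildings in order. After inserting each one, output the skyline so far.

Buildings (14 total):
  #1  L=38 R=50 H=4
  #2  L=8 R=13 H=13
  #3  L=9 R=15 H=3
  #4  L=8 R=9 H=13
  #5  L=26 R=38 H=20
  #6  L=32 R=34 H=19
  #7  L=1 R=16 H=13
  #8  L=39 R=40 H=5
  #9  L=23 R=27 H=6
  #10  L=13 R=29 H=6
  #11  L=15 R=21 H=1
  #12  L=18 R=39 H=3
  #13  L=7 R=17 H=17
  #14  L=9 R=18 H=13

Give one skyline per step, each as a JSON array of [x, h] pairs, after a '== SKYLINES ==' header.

== SKYLINES ==
[[38,4],[50,0]]
[[8,13],[13,0],[38,4],[50,0]]
[[8,13],[13,3],[15,0],[38,4],[50,0]]
[[8,13],[13,3],[15,0],[38,4],[50,0]]
[[8,13],[13,3],[15,0],[26,20],[38,4],[50,0]]
[[8,13],[13,3],[15,0],[26,20],[38,4],[50,0]]
[[1,13],[16,0],[26,20],[38,4],[50,0]]
[[1,13],[16,0],[26,20],[38,4],[39,5],[40,4],[50,0]]
[[1,13],[16,0],[23,6],[26,20],[38,4],[39,5],[40,4],[50,0]]
[[1,13],[16,6],[26,20],[38,4],[39,5],[40,4],[50,0]]
[[1,13],[16,6],[26,20],[38,4],[39,5],[40,4],[50,0]]
[[1,13],[16,6],[26,20],[38,4],[39,5],[40,4],[50,0]]
[[1,13],[7,17],[17,6],[26,20],[38,4],[39,5],[40,4],[50,0]]
[[1,13],[7,17],[17,13],[18,6],[26,20],[38,4],[39,5],[40,4],[50,0]]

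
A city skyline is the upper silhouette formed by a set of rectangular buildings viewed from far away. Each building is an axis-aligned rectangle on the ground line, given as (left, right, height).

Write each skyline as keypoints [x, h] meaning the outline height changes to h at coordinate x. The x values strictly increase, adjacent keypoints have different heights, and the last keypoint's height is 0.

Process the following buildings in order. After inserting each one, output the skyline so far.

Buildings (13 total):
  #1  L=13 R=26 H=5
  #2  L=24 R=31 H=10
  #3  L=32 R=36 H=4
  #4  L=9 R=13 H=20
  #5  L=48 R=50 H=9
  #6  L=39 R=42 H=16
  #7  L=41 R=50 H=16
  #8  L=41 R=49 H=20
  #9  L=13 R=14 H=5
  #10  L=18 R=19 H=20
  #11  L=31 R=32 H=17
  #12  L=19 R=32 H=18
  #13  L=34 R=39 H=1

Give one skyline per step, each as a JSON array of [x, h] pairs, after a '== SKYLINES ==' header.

== SKYLINES ==
[[13,5],[26,0]]
[[13,5],[24,10],[31,0]]
[[13,5],[24,10],[31,0],[32,4],[36,0]]
[[9,20],[13,5],[24,10],[31,0],[32,4],[36,0]]
[[9,20],[13,5],[24,10],[31,0],[32,4],[36,0],[48,9],[50,0]]
[[9,20],[13,5],[24,10],[31,0],[32,4],[36,0],[39,16],[42,0],[48,9],[50,0]]
[[9,20],[13,5],[24,10],[31,0],[32,4],[36,0],[39,16],[50,0]]
[[9,20],[13,5],[24,10],[31,0],[32,4],[36,0],[39,16],[41,20],[49,16],[50,0]]
[[9,20],[13,5],[24,10],[31,0],[32,4],[36,0],[39,16],[41,20],[49,16],[50,0]]
[[9,20],[13,5],[18,20],[19,5],[24,10],[31,0],[32,4],[36,0],[39,16],[41,20],[49,16],[50,0]]
[[9,20],[13,5],[18,20],[19,5],[24,10],[31,17],[32,4],[36,0],[39,16],[41,20],[49,16],[50,0]]
[[9,20],[13,5],[18,20],[19,18],[32,4],[36,0],[39,16],[41,20],[49,16],[50,0]]
[[9,20],[13,5],[18,20],[19,18],[32,4],[36,1],[39,16],[41,20],[49,16],[50,0]]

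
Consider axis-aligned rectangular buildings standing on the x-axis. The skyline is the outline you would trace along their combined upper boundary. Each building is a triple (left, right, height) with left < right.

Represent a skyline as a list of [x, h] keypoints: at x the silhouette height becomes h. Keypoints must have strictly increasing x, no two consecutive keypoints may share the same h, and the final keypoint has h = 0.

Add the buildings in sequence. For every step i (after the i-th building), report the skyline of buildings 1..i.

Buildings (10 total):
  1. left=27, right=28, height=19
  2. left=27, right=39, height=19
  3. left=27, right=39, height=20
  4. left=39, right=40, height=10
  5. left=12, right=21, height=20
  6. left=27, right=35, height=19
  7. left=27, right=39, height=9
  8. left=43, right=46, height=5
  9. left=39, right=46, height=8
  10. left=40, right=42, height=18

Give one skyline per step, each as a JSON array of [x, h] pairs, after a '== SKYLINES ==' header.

== SKYLINES ==
[[27,19],[28,0]]
[[27,19],[39,0]]
[[27,20],[39,0]]
[[27,20],[39,10],[40,0]]
[[12,20],[21,0],[27,20],[39,10],[40,0]]
[[12,20],[21,0],[27,20],[39,10],[40,0]]
[[12,20],[21,0],[27,20],[39,10],[40,0]]
[[12,20],[21,0],[27,20],[39,10],[40,0],[43,5],[46,0]]
[[12,20],[21,0],[27,20],[39,10],[40,8],[46,0]]
[[12,20],[21,0],[27,20],[39,10],[40,18],[42,8],[46,0]]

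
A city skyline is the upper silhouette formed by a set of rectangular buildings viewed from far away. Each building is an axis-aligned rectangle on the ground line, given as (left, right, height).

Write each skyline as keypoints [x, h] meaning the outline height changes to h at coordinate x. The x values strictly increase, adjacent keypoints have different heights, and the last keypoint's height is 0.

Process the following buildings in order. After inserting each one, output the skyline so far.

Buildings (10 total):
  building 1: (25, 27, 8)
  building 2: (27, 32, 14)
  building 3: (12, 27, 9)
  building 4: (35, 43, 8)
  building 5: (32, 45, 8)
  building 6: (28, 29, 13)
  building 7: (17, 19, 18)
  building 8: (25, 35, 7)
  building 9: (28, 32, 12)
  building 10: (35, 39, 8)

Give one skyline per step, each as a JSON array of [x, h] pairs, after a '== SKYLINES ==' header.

== SKYLINES ==
[[25,8],[27,0]]
[[25,8],[27,14],[32,0]]
[[12,9],[27,14],[32,0]]
[[12,9],[27,14],[32,0],[35,8],[43,0]]
[[12,9],[27,14],[32,8],[45,0]]
[[12,9],[27,14],[32,8],[45,0]]
[[12,9],[17,18],[19,9],[27,14],[32,8],[45,0]]
[[12,9],[17,18],[19,9],[27,14],[32,8],[45,0]]
[[12,9],[17,18],[19,9],[27,14],[32,8],[45,0]]
[[12,9],[17,18],[19,9],[27,14],[32,8],[45,0]]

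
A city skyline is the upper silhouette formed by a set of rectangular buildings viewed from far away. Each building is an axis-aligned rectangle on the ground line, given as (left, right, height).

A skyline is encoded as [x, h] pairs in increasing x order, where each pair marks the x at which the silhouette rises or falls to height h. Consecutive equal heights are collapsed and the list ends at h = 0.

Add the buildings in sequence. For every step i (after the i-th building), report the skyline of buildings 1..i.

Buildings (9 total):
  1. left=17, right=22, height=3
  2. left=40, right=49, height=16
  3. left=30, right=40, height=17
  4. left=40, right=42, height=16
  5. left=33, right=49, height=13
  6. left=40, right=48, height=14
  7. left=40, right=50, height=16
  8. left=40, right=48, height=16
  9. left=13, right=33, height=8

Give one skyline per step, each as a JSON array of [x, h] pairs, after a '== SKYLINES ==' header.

== SKYLINES ==
[[17,3],[22,0]]
[[17,3],[22,0],[40,16],[49,0]]
[[17,3],[22,0],[30,17],[40,16],[49,0]]
[[17,3],[22,0],[30,17],[40,16],[49,0]]
[[17,3],[22,0],[30,17],[40,16],[49,0]]
[[17,3],[22,0],[30,17],[40,16],[49,0]]
[[17,3],[22,0],[30,17],[40,16],[50,0]]
[[17,3],[22,0],[30,17],[40,16],[50,0]]
[[13,8],[30,17],[40,16],[50,0]]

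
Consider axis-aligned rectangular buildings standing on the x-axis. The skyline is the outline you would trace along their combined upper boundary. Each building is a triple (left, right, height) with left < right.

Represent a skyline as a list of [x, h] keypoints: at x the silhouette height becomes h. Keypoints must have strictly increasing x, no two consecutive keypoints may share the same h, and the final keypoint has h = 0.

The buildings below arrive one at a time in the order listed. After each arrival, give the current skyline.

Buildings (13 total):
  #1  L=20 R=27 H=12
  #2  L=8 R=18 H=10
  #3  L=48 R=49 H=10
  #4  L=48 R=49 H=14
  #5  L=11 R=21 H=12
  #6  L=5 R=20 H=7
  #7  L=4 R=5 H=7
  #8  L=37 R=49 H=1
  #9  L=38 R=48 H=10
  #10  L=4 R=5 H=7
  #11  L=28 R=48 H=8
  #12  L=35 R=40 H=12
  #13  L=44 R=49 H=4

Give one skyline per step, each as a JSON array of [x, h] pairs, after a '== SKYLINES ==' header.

== SKYLINES ==
[[20,12],[27,0]]
[[8,10],[18,0],[20,12],[27,0]]
[[8,10],[18,0],[20,12],[27,0],[48,10],[49,0]]
[[8,10],[18,0],[20,12],[27,0],[48,14],[49,0]]
[[8,10],[11,12],[27,0],[48,14],[49,0]]
[[5,7],[8,10],[11,12],[27,0],[48,14],[49,0]]
[[4,7],[8,10],[11,12],[27,0],[48,14],[49,0]]
[[4,7],[8,10],[11,12],[27,0],[37,1],[48,14],[49,0]]
[[4,7],[8,10],[11,12],[27,0],[37,1],[38,10],[48,14],[49,0]]
[[4,7],[8,10],[11,12],[27,0],[37,1],[38,10],[48,14],[49,0]]
[[4,7],[8,10],[11,12],[27,0],[28,8],[38,10],[48,14],[49,0]]
[[4,7],[8,10],[11,12],[27,0],[28,8],[35,12],[40,10],[48,14],[49,0]]
[[4,7],[8,10],[11,12],[27,0],[28,8],[35,12],[40,10],[48,14],[49,0]]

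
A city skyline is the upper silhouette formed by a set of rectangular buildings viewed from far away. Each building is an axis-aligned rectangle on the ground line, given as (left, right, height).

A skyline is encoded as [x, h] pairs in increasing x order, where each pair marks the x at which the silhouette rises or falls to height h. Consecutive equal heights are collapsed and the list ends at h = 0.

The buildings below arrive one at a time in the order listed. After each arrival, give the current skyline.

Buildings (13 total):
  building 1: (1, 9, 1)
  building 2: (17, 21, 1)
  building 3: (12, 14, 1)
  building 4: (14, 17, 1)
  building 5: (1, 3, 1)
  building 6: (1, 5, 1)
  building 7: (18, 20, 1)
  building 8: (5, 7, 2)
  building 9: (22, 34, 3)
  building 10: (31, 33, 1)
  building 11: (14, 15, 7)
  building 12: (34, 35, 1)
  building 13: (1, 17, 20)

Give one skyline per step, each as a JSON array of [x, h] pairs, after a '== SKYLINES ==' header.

== SKYLINES ==
[[1,1],[9,0]]
[[1,1],[9,0],[17,1],[21,0]]
[[1,1],[9,0],[12,1],[14,0],[17,1],[21,0]]
[[1,1],[9,0],[12,1],[21,0]]
[[1,1],[9,0],[12,1],[21,0]]
[[1,1],[9,0],[12,1],[21,0]]
[[1,1],[9,0],[12,1],[21,0]]
[[1,1],[5,2],[7,1],[9,0],[12,1],[21,0]]
[[1,1],[5,2],[7,1],[9,0],[12,1],[21,0],[22,3],[34,0]]
[[1,1],[5,2],[7,1],[9,0],[12,1],[21,0],[22,3],[34,0]]
[[1,1],[5,2],[7,1],[9,0],[12,1],[14,7],[15,1],[21,0],[22,3],[34,0]]
[[1,1],[5,2],[7,1],[9,0],[12,1],[14,7],[15,1],[21,0],[22,3],[34,1],[35,0]]
[[1,20],[17,1],[21,0],[22,3],[34,1],[35,0]]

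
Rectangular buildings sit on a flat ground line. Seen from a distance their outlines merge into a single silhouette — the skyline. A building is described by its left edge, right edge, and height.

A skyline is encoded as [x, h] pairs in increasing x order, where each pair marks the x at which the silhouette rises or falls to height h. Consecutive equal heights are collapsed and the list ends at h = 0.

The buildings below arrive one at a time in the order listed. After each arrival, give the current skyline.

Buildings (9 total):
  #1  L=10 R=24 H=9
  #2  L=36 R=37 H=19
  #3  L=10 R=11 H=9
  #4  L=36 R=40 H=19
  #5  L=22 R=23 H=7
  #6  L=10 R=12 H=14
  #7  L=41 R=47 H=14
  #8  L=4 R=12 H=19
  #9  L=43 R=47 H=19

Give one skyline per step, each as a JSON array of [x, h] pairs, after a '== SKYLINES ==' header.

== SKYLINES ==
[[10,9],[24,0]]
[[10,9],[24,0],[36,19],[37,0]]
[[10,9],[24,0],[36,19],[37,0]]
[[10,9],[24,0],[36,19],[40,0]]
[[10,9],[24,0],[36,19],[40,0]]
[[10,14],[12,9],[24,0],[36,19],[40,0]]
[[10,14],[12,9],[24,0],[36,19],[40,0],[41,14],[47,0]]
[[4,19],[12,9],[24,0],[36,19],[40,0],[41,14],[47,0]]
[[4,19],[12,9],[24,0],[36,19],[40,0],[41,14],[43,19],[47,0]]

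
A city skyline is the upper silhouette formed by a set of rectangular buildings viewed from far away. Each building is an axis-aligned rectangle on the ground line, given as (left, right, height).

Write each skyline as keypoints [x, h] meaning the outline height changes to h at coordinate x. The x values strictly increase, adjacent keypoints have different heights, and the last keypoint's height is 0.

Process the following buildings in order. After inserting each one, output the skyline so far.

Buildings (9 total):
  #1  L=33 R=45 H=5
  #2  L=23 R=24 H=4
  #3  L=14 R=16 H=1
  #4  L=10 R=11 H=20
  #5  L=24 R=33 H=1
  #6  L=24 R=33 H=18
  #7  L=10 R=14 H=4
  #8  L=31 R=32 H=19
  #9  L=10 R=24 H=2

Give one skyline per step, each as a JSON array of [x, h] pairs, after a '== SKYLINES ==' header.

== SKYLINES ==
[[33,5],[45,0]]
[[23,4],[24,0],[33,5],[45,0]]
[[14,1],[16,0],[23,4],[24,0],[33,5],[45,0]]
[[10,20],[11,0],[14,1],[16,0],[23,4],[24,0],[33,5],[45,0]]
[[10,20],[11,0],[14,1],[16,0],[23,4],[24,1],[33,5],[45,0]]
[[10,20],[11,0],[14,1],[16,0],[23,4],[24,18],[33,5],[45,0]]
[[10,20],[11,4],[14,1],[16,0],[23,4],[24,18],[33,5],[45,0]]
[[10,20],[11,4],[14,1],[16,0],[23,4],[24,18],[31,19],[32,18],[33,5],[45,0]]
[[10,20],[11,4],[14,2],[23,4],[24,18],[31,19],[32,18],[33,5],[45,0]]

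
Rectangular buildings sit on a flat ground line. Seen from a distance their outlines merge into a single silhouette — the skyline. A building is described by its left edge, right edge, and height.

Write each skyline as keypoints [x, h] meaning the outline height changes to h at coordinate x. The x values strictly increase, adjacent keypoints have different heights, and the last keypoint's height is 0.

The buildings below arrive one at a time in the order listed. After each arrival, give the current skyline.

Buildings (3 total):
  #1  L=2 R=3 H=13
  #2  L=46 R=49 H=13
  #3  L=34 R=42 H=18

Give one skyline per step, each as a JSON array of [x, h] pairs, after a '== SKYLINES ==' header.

== SKYLINES ==
[[2,13],[3,0]]
[[2,13],[3,0],[46,13],[49,0]]
[[2,13],[3,0],[34,18],[42,0],[46,13],[49,0]]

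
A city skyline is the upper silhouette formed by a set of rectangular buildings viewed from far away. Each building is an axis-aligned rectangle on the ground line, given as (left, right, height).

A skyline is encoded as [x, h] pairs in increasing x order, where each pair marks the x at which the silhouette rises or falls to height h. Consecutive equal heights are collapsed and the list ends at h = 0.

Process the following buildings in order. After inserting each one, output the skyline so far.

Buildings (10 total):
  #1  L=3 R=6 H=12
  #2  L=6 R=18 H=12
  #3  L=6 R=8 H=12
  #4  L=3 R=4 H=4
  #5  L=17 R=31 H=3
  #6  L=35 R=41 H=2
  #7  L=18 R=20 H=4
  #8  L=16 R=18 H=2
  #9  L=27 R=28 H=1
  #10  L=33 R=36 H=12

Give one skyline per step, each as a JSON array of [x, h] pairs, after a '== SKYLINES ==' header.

== SKYLINES ==
[[3,12],[6,0]]
[[3,12],[18,0]]
[[3,12],[18,0]]
[[3,12],[18,0]]
[[3,12],[18,3],[31,0]]
[[3,12],[18,3],[31,0],[35,2],[41,0]]
[[3,12],[18,4],[20,3],[31,0],[35,2],[41,0]]
[[3,12],[18,4],[20,3],[31,0],[35,2],[41,0]]
[[3,12],[18,4],[20,3],[31,0],[35,2],[41,0]]
[[3,12],[18,4],[20,3],[31,0],[33,12],[36,2],[41,0]]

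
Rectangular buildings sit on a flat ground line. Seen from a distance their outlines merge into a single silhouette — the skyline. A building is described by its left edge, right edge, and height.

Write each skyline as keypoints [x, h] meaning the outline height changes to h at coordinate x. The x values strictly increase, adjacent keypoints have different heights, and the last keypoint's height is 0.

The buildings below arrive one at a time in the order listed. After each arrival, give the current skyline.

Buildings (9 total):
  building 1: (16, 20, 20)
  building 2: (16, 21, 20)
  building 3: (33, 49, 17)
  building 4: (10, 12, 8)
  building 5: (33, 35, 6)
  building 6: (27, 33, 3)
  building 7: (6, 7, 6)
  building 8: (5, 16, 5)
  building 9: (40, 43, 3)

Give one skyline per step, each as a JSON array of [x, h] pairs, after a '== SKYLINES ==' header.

== SKYLINES ==
[[16,20],[20,0]]
[[16,20],[21,0]]
[[16,20],[21,0],[33,17],[49,0]]
[[10,8],[12,0],[16,20],[21,0],[33,17],[49,0]]
[[10,8],[12,0],[16,20],[21,0],[33,17],[49,0]]
[[10,8],[12,0],[16,20],[21,0],[27,3],[33,17],[49,0]]
[[6,6],[7,0],[10,8],[12,0],[16,20],[21,0],[27,3],[33,17],[49,0]]
[[5,5],[6,6],[7,5],[10,8],[12,5],[16,20],[21,0],[27,3],[33,17],[49,0]]
[[5,5],[6,6],[7,5],[10,8],[12,5],[16,20],[21,0],[27,3],[33,17],[49,0]]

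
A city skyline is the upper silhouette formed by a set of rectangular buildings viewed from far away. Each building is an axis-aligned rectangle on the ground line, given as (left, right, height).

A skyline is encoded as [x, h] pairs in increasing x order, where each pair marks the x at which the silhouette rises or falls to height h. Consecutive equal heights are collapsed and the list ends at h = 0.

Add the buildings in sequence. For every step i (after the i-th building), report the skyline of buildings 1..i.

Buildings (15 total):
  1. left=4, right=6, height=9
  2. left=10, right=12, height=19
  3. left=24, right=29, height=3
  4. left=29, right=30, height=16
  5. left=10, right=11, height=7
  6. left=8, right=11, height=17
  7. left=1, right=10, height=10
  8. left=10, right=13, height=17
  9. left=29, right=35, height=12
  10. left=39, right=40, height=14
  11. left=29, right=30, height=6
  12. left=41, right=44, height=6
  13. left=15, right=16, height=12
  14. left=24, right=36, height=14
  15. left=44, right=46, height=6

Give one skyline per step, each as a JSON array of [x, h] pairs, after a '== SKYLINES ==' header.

== SKYLINES ==
[[4,9],[6,0]]
[[4,9],[6,0],[10,19],[12,0]]
[[4,9],[6,0],[10,19],[12,0],[24,3],[29,0]]
[[4,9],[6,0],[10,19],[12,0],[24,3],[29,16],[30,0]]
[[4,9],[6,0],[10,19],[12,0],[24,3],[29,16],[30,0]]
[[4,9],[6,0],[8,17],[10,19],[12,0],[24,3],[29,16],[30,0]]
[[1,10],[8,17],[10,19],[12,0],[24,3],[29,16],[30,0]]
[[1,10],[8,17],[10,19],[12,17],[13,0],[24,3],[29,16],[30,0]]
[[1,10],[8,17],[10,19],[12,17],[13,0],[24,3],[29,16],[30,12],[35,0]]
[[1,10],[8,17],[10,19],[12,17],[13,0],[24,3],[29,16],[30,12],[35,0],[39,14],[40,0]]
[[1,10],[8,17],[10,19],[12,17],[13,0],[24,3],[29,16],[30,12],[35,0],[39,14],[40,0]]
[[1,10],[8,17],[10,19],[12,17],[13,0],[24,3],[29,16],[30,12],[35,0],[39,14],[40,0],[41,6],[44,0]]
[[1,10],[8,17],[10,19],[12,17],[13,0],[15,12],[16,0],[24,3],[29,16],[30,12],[35,0],[39,14],[40,0],[41,6],[44,0]]
[[1,10],[8,17],[10,19],[12,17],[13,0],[15,12],[16,0],[24,14],[29,16],[30,14],[36,0],[39,14],[40,0],[41,6],[44,0]]
[[1,10],[8,17],[10,19],[12,17],[13,0],[15,12],[16,0],[24,14],[29,16],[30,14],[36,0],[39,14],[40,0],[41,6],[46,0]]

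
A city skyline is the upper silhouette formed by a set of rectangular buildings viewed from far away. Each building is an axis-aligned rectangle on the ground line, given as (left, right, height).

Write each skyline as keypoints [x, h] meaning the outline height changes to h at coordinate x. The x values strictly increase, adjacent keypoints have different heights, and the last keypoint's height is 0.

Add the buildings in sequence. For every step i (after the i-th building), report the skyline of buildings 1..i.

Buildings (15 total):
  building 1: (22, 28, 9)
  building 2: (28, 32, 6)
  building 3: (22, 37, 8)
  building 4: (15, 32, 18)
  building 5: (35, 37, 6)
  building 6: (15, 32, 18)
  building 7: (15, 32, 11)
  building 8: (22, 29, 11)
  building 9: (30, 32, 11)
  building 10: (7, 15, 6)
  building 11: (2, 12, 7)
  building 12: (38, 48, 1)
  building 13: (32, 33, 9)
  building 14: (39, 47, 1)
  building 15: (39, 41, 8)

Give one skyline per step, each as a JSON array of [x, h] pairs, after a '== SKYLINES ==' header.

== SKYLINES ==
[[22,9],[28,0]]
[[22,9],[28,6],[32,0]]
[[22,9],[28,8],[37,0]]
[[15,18],[32,8],[37,0]]
[[15,18],[32,8],[37,0]]
[[15,18],[32,8],[37,0]]
[[15,18],[32,8],[37,0]]
[[15,18],[32,8],[37,0]]
[[15,18],[32,8],[37,0]]
[[7,6],[15,18],[32,8],[37,0]]
[[2,7],[12,6],[15,18],[32,8],[37,0]]
[[2,7],[12,6],[15,18],[32,8],[37,0],[38,1],[48,0]]
[[2,7],[12,6],[15,18],[32,9],[33,8],[37,0],[38,1],[48,0]]
[[2,7],[12,6],[15,18],[32,9],[33,8],[37,0],[38,1],[48,0]]
[[2,7],[12,6],[15,18],[32,9],[33,8],[37,0],[38,1],[39,8],[41,1],[48,0]]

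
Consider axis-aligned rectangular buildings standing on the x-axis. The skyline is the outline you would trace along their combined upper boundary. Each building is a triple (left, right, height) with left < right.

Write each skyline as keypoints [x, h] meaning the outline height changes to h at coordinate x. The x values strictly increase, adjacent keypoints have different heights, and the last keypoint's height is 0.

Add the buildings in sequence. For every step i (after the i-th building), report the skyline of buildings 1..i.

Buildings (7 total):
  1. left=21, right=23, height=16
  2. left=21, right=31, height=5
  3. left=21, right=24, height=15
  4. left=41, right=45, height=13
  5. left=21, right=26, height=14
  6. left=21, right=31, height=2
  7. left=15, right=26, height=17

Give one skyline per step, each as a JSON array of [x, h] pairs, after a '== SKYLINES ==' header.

== SKYLINES ==
[[21,16],[23,0]]
[[21,16],[23,5],[31,0]]
[[21,16],[23,15],[24,5],[31,0]]
[[21,16],[23,15],[24,5],[31,0],[41,13],[45,0]]
[[21,16],[23,15],[24,14],[26,5],[31,0],[41,13],[45,0]]
[[21,16],[23,15],[24,14],[26,5],[31,0],[41,13],[45,0]]
[[15,17],[26,5],[31,0],[41,13],[45,0]]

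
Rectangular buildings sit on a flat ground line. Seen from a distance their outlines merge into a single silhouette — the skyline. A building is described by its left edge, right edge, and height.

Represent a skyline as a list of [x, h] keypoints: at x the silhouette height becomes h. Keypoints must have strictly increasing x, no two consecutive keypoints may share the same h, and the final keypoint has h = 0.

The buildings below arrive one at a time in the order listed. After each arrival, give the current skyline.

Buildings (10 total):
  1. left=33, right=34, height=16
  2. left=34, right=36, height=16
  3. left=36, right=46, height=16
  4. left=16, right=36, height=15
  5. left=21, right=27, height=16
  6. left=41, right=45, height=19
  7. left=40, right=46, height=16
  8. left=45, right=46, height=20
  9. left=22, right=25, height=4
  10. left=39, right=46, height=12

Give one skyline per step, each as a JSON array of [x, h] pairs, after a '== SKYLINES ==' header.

== SKYLINES ==
[[33,16],[34,0]]
[[33,16],[36,0]]
[[33,16],[46,0]]
[[16,15],[33,16],[46,0]]
[[16,15],[21,16],[27,15],[33,16],[46,0]]
[[16,15],[21,16],[27,15],[33,16],[41,19],[45,16],[46,0]]
[[16,15],[21,16],[27,15],[33,16],[41,19],[45,16],[46,0]]
[[16,15],[21,16],[27,15],[33,16],[41,19],[45,20],[46,0]]
[[16,15],[21,16],[27,15],[33,16],[41,19],[45,20],[46,0]]
[[16,15],[21,16],[27,15],[33,16],[41,19],[45,20],[46,0]]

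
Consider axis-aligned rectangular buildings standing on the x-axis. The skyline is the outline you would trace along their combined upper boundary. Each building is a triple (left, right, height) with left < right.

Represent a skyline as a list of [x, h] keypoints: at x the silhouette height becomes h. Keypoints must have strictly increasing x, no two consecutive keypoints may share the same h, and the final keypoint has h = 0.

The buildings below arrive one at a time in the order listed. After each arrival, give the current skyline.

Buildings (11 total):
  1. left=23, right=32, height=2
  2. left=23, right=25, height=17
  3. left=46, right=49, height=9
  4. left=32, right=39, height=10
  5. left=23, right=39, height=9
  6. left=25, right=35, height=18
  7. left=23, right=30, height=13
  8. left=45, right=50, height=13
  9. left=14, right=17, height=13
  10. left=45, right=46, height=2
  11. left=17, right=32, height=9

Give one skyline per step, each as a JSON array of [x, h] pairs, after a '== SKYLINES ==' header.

== SKYLINES ==
[[23,2],[32,0]]
[[23,17],[25,2],[32,0]]
[[23,17],[25,2],[32,0],[46,9],[49,0]]
[[23,17],[25,2],[32,10],[39,0],[46,9],[49,0]]
[[23,17],[25,9],[32,10],[39,0],[46,9],[49,0]]
[[23,17],[25,18],[35,10],[39,0],[46,9],[49,0]]
[[23,17],[25,18],[35,10],[39,0],[46,9],[49,0]]
[[23,17],[25,18],[35,10],[39,0],[45,13],[50,0]]
[[14,13],[17,0],[23,17],[25,18],[35,10],[39,0],[45,13],[50,0]]
[[14,13],[17,0],[23,17],[25,18],[35,10],[39,0],[45,13],[50,0]]
[[14,13],[17,9],[23,17],[25,18],[35,10],[39,0],[45,13],[50,0]]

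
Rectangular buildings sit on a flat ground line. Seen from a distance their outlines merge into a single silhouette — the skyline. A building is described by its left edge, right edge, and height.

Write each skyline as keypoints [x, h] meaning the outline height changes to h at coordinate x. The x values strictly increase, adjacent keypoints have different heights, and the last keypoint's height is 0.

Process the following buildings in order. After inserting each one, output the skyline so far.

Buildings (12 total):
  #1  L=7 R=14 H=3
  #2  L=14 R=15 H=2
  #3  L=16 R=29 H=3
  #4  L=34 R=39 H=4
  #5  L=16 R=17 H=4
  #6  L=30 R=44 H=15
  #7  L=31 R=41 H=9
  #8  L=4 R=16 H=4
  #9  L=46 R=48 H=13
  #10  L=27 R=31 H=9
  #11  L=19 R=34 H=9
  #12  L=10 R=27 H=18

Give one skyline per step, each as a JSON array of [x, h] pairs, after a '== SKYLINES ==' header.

== SKYLINES ==
[[7,3],[14,0]]
[[7,3],[14,2],[15,0]]
[[7,3],[14,2],[15,0],[16,3],[29,0]]
[[7,3],[14,2],[15,0],[16,3],[29,0],[34,4],[39,0]]
[[7,3],[14,2],[15,0],[16,4],[17,3],[29,0],[34,4],[39,0]]
[[7,3],[14,2],[15,0],[16,4],[17,3],[29,0],[30,15],[44,0]]
[[7,3],[14,2],[15,0],[16,4],[17,3],[29,0],[30,15],[44,0]]
[[4,4],[17,3],[29,0],[30,15],[44,0]]
[[4,4],[17,3],[29,0],[30,15],[44,0],[46,13],[48,0]]
[[4,4],[17,3],[27,9],[30,15],[44,0],[46,13],[48,0]]
[[4,4],[17,3],[19,9],[30,15],[44,0],[46,13],[48,0]]
[[4,4],[10,18],[27,9],[30,15],[44,0],[46,13],[48,0]]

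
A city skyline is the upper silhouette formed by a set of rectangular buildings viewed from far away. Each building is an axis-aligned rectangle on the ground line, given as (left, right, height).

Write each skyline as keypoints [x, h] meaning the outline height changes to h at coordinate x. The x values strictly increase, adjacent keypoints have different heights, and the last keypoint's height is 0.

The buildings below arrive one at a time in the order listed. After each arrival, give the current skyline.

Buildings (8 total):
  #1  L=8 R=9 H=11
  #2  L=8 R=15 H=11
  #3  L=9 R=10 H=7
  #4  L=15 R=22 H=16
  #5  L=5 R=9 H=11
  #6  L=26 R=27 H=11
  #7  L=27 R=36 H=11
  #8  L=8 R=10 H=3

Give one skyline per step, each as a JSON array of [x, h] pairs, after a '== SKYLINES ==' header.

== SKYLINES ==
[[8,11],[9,0]]
[[8,11],[15,0]]
[[8,11],[15,0]]
[[8,11],[15,16],[22,0]]
[[5,11],[15,16],[22,0]]
[[5,11],[15,16],[22,0],[26,11],[27,0]]
[[5,11],[15,16],[22,0],[26,11],[36,0]]
[[5,11],[15,16],[22,0],[26,11],[36,0]]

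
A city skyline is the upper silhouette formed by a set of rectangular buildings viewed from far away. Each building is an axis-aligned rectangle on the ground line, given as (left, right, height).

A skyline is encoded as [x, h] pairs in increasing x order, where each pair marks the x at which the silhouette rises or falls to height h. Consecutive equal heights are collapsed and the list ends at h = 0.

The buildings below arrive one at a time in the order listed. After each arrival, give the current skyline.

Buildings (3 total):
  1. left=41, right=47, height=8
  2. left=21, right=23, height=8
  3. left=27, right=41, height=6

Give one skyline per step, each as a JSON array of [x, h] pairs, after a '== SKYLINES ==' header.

== SKYLINES ==
[[41,8],[47,0]]
[[21,8],[23,0],[41,8],[47,0]]
[[21,8],[23,0],[27,6],[41,8],[47,0]]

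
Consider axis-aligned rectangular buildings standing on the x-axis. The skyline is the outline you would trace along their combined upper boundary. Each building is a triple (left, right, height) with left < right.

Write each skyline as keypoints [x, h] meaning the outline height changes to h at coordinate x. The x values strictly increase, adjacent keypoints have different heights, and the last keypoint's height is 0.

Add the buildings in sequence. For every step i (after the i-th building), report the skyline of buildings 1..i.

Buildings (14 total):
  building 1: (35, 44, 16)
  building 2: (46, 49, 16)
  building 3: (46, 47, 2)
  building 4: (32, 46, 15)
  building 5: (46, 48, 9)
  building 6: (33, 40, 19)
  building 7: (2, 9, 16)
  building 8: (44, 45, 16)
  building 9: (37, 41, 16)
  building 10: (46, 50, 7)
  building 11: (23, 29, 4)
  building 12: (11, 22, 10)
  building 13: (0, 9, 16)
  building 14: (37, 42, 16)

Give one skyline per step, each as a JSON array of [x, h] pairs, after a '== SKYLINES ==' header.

== SKYLINES ==
[[35,16],[44,0]]
[[35,16],[44,0],[46,16],[49,0]]
[[35,16],[44,0],[46,16],[49,0]]
[[32,15],[35,16],[44,15],[46,16],[49,0]]
[[32,15],[35,16],[44,15],[46,16],[49,0]]
[[32,15],[33,19],[40,16],[44,15],[46,16],[49,0]]
[[2,16],[9,0],[32,15],[33,19],[40,16],[44,15],[46,16],[49,0]]
[[2,16],[9,0],[32,15],[33,19],[40,16],[45,15],[46,16],[49,0]]
[[2,16],[9,0],[32,15],[33,19],[40,16],[45,15],[46,16],[49,0]]
[[2,16],[9,0],[32,15],[33,19],[40,16],[45,15],[46,16],[49,7],[50,0]]
[[2,16],[9,0],[23,4],[29,0],[32,15],[33,19],[40,16],[45,15],[46,16],[49,7],[50,0]]
[[2,16],[9,0],[11,10],[22,0],[23,4],[29,0],[32,15],[33,19],[40,16],[45,15],[46,16],[49,7],[50,0]]
[[0,16],[9,0],[11,10],[22,0],[23,4],[29,0],[32,15],[33,19],[40,16],[45,15],[46,16],[49,7],[50,0]]
[[0,16],[9,0],[11,10],[22,0],[23,4],[29,0],[32,15],[33,19],[40,16],[45,15],[46,16],[49,7],[50,0]]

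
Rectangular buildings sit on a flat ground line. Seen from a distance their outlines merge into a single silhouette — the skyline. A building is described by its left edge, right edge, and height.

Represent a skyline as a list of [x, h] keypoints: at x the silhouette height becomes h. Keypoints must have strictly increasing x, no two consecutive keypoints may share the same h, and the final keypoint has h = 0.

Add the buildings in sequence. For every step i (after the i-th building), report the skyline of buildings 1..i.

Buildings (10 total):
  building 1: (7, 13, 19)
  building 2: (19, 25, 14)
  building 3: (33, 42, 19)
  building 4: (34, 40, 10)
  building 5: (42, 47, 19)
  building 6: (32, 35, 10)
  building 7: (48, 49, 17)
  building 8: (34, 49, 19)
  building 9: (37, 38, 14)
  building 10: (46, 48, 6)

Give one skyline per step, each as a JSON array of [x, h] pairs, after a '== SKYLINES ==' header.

== SKYLINES ==
[[7,19],[13,0]]
[[7,19],[13,0],[19,14],[25,0]]
[[7,19],[13,0],[19,14],[25,0],[33,19],[42,0]]
[[7,19],[13,0],[19,14],[25,0],[33,19],[42,0]]
[[7,19],[13,0],[19,14],[25,0],[33,19],[47,0]]
[[7,19],[13,0],[19,14],[25,0],[32,10],[33,19],[47,0]]
[[7,19],[13,0],[19,14],[25,0],[32,10],[33,19],[47,0],[48,17],[49,0]]
[[7,19],[13,0],[19,14],[25,0],[32,10],[33,19],[49,0]]
[[7,19],[13,0],[19,14],[25,0],[32,10],[33,19],[49,0]]
[[7,19],[13,0],[19,14],[25,0],[32,10],[33,19],[49,0]]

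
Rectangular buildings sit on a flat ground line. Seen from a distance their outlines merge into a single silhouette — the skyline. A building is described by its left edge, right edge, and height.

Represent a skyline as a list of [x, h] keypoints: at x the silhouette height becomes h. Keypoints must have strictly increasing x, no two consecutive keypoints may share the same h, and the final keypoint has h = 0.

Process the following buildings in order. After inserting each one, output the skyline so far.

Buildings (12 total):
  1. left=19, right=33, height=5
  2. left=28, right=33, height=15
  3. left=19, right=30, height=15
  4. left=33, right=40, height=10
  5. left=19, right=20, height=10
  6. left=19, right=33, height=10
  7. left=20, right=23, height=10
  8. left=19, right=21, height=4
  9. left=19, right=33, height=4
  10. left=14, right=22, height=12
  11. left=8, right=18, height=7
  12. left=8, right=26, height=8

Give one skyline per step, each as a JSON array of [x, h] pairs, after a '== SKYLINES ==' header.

== SKYLINES ==
[[19,5],[33,0]]
[[19,5],[28,15],[33,0]]
[[19,15],[33,0]]
[[19,15],[33,10],[40,0]]
[[19,15],[33,10],[40,0]]
[[19,15],[33,10],[40,0]]
[[19,15],[33,10],[40,0]]
[[19,15],[33,10],[40,0]]
[[19,15],[33,10],[40,0]]
[[14,12],[19,15],[33,10],[40,0]]
[[8,7],[14,12],[19,15],[33,10],[40,0]]
[[8,8],[14,12],[19,15],[33,10],[40,0]]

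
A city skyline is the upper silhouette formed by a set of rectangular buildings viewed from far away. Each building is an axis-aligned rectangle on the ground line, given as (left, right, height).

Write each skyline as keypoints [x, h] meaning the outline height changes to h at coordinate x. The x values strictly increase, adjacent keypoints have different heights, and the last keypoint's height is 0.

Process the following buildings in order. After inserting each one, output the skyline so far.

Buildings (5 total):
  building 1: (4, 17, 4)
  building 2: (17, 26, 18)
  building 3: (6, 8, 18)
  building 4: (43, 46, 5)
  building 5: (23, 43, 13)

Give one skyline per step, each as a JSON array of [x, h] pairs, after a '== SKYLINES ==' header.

== SKYLINES ==
[[4,4],[17,0]]
[[4,4],[17,18],[26,0]]
[[4,4],[6,18],[8,4],[17,18],[26,0]]
[[4,4],[6,18],[8,4],[17,18],[26,0],[43,5],[46,0]]
[[4,4],[6,18],[8,4],[17,18],[26,13],[43,5],[46,0]]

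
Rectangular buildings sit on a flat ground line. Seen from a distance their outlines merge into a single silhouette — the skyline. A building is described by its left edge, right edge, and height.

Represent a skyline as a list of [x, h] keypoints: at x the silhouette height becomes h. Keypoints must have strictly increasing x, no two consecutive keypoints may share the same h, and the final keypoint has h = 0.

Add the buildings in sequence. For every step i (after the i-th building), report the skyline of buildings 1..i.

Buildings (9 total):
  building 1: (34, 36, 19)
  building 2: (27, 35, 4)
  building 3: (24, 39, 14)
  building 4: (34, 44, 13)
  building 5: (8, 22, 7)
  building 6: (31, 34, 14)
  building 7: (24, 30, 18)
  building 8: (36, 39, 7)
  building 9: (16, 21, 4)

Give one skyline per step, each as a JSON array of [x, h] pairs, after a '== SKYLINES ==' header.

== SKYLINES ==
[[34,19],[36,0]]
[[27,4],[34,19],[36,0]]
[[24,14],[34,19],[36,14],[39,0]]
[[24,14],[34,19],[36,14],[39,13],[44,0]]
[[8,7],[22,0],[24,14],[34,19],[36,14],[39,13],[44,0]]
[[8,7],[22,0],[24,14],[34,19],[36,14],[39,13],[44,0]]
[[8,7],[22,0],[24,18],[30,14],[34,19],[36,14],[39,13],[44,0]]
[[8,7],[22,0],[24,18],[30,14],[34,19],[36,14],[39,13],[44,0]]
[[8,7],[22,0],[24,18],[30,14],[34,19],[36,14],[39,13],[44,0]]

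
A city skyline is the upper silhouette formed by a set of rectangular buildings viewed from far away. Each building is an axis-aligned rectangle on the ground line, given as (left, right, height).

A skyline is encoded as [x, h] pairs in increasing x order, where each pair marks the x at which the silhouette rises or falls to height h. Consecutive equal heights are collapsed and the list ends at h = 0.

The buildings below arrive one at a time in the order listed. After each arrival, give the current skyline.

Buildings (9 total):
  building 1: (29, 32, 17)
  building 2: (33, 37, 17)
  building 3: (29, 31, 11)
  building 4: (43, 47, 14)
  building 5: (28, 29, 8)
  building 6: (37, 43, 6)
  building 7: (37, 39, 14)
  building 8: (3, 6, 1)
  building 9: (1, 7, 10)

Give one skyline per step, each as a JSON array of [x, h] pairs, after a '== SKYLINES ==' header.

== SKYLINES ==
[[29,17],[32,0]]
[[29,17],[32,0],[33,17],[37,0]]
[[29,17],[32,0],[33,17],[37,0]]
[[29,17],[32,0],[33,17],[37,0],[43,14],[47,0]]
[[28,8],[29,17],[32,0],[33,17],[37,0],[43,14],[47,0]]
[[28,8],[29,17],[32,0],[33,17],[37,6],[43,14],[47,0]]
[[28,8],[29,17],[32,0],[33,17],[37,14],[39,6],[43,14],[47,0]]
[[3,1],[6,0],[28,8],[29,17],[32,0],[33,17],[37,14],[39,6],[43,14],[47,0]]
[[1,10],[7,0],[28,8],[29,17],[32,0],[33,17],[37,14],[39,6],[43,14],[47,0]]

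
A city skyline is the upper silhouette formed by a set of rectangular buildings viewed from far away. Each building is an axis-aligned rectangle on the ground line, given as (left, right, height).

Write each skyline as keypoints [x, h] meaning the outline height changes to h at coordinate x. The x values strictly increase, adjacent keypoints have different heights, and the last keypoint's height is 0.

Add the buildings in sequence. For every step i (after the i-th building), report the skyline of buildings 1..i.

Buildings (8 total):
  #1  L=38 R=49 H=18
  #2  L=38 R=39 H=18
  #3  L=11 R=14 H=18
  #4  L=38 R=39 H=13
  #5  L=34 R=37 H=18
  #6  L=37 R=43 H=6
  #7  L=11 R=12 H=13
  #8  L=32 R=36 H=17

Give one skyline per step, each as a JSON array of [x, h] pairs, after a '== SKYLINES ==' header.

== SKYLINES ==
[[38,18],[49,0]]
[[38,18],[49,0]]
[[11,18],[14,0],[38,18],[49,0]]
[[11,18],[14,0],[38,18],[49,0]]
[[11,18],[14,0],[34,18],[37,0],[38,18],[49,0]]
[[11,18],[14,0],[34,18],[37,6],[38,18],[49,0]]
[[11,18],[14,0],[34,18],[37,6],[38,18],[49,0]]
[[11,18],[14,0],[32,17],[34,18],[37,6],[38,18],[49,0]]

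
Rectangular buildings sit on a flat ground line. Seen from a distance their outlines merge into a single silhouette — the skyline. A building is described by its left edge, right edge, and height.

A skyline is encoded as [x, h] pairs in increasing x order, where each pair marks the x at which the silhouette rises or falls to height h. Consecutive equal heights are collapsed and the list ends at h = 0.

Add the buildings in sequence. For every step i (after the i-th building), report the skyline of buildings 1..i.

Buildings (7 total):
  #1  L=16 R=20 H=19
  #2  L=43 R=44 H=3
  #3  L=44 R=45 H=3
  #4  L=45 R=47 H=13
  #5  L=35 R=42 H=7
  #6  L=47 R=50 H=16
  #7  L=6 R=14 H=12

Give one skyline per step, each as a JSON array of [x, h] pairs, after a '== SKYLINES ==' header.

== SKYLINES ==
[[16,19],[20,0]]
[[16,19],[20,0],[43,3],[44,0]]
[[16,19],[20,0],[43,3],[45,0]]
[[16,19],[20,0],[43,3],[45,13],[47,0]]
[[16,19],[20,0],[35,7],[42,0],[43,3],[45,13],[47,0]]
[[16,19],[20,0],[35,7],[42,0],[43,3],[45,13],[47,16],[50,0]]
[[6,12],[14,0],[16,19],[20,0],[35,7],[42,0],[43,3],[45,13],[47,16],[50,0]]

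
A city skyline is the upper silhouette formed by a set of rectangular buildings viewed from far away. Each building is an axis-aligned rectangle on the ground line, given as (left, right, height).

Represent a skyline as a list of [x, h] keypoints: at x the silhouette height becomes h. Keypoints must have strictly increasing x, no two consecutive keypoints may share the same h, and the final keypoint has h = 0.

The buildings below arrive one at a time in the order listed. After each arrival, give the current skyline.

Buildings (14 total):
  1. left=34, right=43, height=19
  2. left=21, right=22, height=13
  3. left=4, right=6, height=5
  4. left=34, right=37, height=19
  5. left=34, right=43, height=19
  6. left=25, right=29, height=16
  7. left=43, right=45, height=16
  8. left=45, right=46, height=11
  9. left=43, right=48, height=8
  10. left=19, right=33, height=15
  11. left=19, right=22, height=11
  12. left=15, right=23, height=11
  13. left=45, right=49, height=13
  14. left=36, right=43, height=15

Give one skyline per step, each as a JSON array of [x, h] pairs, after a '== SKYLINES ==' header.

== SKYLINES ==
[[34,19],[43,0]]
[[21,13],[22,0],[34,19],[43,0]]
[[4,5],[6,0],[21,13],[22,0],[34,19],[43,0]]
[[4,5],[6,0],[21,13],[22,0],[34,19],[43,0]]
[[4,5],[6,0],[21,13],[22,0],[34,19],[43,0]]
[[4,5],[6,0],[21,13],[22,0],[25,16],[29,0],[34,19],[43,0]]
[[4,5],[6,0],[21,13],[22,0],[25,16],[29,0],[34,19],[43,16],[45,0]]
[[4,5],[6,0],[21,13],[22,0],[25,16],[29,0],[34,19],[43,16],[45,11],[46,0]]
[[4,5],[6,0],[21,13],[22,0],[25,16],[29,0],[34,19],[43,16],[45,11],[46,8],[48,0]]
[[4,5],[6,0],[19,15],[25,16],[29,15],[33,0],[34,19],[43,16],[45,11],[46,8],[48,0]]
[[4,5],[6,0],[19,15],[25,16],[29,15],[33,0],[34,19],[43,16],[45,11],[46,8],[48,0]]
[[4,5],[6,0],[15,11],[19,15],[25,16],[29,15],[33,0],[34,19],[43,16],[45,11],[46,8],[48,0]]
[[4,5],[6,0],[15,11],[19,15],[25,16],[29,15],[33,0],[34,19],[43,16],[45,13],[49,0]]
[[4,5],[6,0],[15,11],[19,15],[25,16],[29,15],[33,0],[34,19],[43,16],[45,13],[49,0]]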